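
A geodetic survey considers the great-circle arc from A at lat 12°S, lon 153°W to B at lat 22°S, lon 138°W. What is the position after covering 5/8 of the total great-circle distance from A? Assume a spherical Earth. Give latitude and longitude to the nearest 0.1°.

≈ lat 18.4°S, lon 143.8°W

Write both endpoints as unit vectors p₁, p₂ with components (cos φ cos λ, cos φ sin λ, sin φ).
The central angle between the endpoints is δ = arccos(p₁·p₂) ≈ 0.305 rad (17.5°).
Interpolate at f = 5/8 with slerp weights a = sin((1−f)δ)/sin δ ≈ 0.380, b = sin(fδ)/sin δ ≈ 0.631.
p = a·p₁ + b·p₂ ≈ (-0.766, -0.560, -0.315); φ = arcsin(p_z) ≈ -18.38°, λ = atan2(p_y, p_x) ≈ -143.82°.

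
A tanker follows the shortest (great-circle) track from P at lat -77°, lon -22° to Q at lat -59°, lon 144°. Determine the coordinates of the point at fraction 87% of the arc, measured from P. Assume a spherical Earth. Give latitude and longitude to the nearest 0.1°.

From cos δ = sin φ₁ sin φ₂ + cos φ₁ cos φ₂ cos Δλ, the central angle is δ ≈ 0.763 rad (43.7°).
Interpolate at f = 0.87 with slerp weights a = sin((1−f)δ)/sin δ ≈ 0.143, b = sin(fδ)/sin δ ≈ 0.892.
p = a·p₁ + b·p₂ ≈ (-0.342, 0.258, -0.904); φ = arcsin(p_z) ≈ -64.66°, λ = atan2(p_y, p_x) ≈ 142.96°.

≈ lat -64.7°, lon 143.0°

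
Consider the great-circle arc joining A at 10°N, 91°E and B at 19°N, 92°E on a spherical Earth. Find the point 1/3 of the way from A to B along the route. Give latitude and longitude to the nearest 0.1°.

Write both endpoints as unit vectors p₁, p₂ with components (cos φ cos λ, cos φ sin λ, sin φ).
The central angle between the endpoints is δ = arccos(p₁·p₂) ≈ 0.158 rad (9.1°).
Interpolate at f = 1/3 with slerp weights a = sin((1−f)δ)/sin δ ≈ 0.668, b = sin(fδ)/sin δ ≈ 0.335.
p = a·p₁ + b·p₂ ≈ (-0.023, 0.974, 0.225); φ = arcsin(p_z) ≈ 13.00°, λ = atan2(p_y, p_x) ≈ 91.32°.

≈ 13.0°N, 91.3°E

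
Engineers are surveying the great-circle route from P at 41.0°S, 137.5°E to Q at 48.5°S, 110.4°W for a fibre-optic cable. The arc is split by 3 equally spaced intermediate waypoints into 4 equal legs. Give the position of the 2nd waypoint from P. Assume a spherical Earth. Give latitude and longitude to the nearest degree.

≈ 60°S, 172°W

Convert each endpoint to a unit vector on the sphere (x = cos φ cos λ, y = cos φ sin λ, z = sin φ).
The central angle between the endpoints is δ = arccos(p₁·p₂) ≈ 1.263 rad (72.3°).
Interpolate at f = 2/4 with slerp weights a = sin((1−f)δ)/sin δ ≈ 0.619, b = sin(fδ)/sin δ ≈ 0.619.
p = a·p₁ + b·p₂ ≈ (-0.488, -0.069, -0.870); φ = arcsin(p_z) ≈ -60.49°, λ = atan2(p_y, p_x) ≈ -171.96°.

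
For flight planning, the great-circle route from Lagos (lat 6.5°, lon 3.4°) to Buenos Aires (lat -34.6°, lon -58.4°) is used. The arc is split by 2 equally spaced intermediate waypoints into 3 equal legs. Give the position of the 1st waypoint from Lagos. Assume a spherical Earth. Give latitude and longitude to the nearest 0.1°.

≈ lat -8.8°, lon -14.8°

The haversine formula gives a central angle δ ≈ 1.243 rad (71.2°) between the endpoints.
Interpolate at f = 1/3 with slerp weights a = sin((1−f)δ)/sin δ ≈ 0.778, b = sin(fδ)/sin δ ≈ 0.425.
p = a·p₁ + b·p₂ ≈ (0.955, -0.252, -0.153); φ = arcsin(p_z) ≈ -8.82°, λ = atan2(p_y, p_x) ≈ -14.79°.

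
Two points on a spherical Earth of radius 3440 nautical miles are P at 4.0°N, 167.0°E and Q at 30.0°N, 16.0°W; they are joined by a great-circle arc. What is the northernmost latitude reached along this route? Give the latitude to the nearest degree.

≈ 85°N

The great circle lies in the plane with unit normal n̂ = (p₁ × p₂)/|p₁ × p₂|.
Here n̂_z ≈ +0.081; the vertex latitude is φ_max = arccos|n̂_z| ≈ 85.4°.
Check via Clairaut: cos φ_max = |cos φ₁| · sin C = cos(4.0°)·sin(4.6°) ≈ 0.081, again giving ≈ 85.4°.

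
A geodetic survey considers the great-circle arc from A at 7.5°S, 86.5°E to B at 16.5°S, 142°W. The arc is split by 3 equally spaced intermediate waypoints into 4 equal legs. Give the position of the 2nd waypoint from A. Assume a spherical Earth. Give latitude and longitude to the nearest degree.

Write both endpoints as unit vectors p₁, p₂ with components (cos φ cos λ, cos φ sin λ, sin φ).
The central angle between the endpoints is δ = arccos(p₁·p₂) ≈ 2.205 rad (126.4°).
Interpolate at f = 2/4 with slerp weights a = sin((1−f)δ)/sin δ ≈ 1.108, b = sin(fδ)/sin δ ≈ 1.108.
p = a·p₁ + b·p₂ ≈ (-0.770, 0.442, -0.459); φ = arcsin(p_z) ≈ -27.35°, λ = atan2(p_y, p_x) ≈ 150.12°.

≈ 27°S, 150°E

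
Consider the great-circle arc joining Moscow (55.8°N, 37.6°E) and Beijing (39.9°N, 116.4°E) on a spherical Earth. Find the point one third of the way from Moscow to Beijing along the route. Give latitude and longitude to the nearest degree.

Write both endpoints as unit vectors p₁, p₂ with components (cos φ cos λ, cos φ sin λ, sin φ).
The central angle between the endpoints is δ = arccos(p₁·p₂) ≈ 0.909 rad (52.1°).
Interpolate at f = 1/3 with slerp weights a = sin((1−f)δ)/sin δ ≈ 0.722, b = sin(fδ)/sin δ ≈ 0.378.
p = a·p₁ + b·p₂ ≈ (0.193, 0.508, 0.840); φ = arcsin(p_z) ≈ 57.12°, λ = atan2(p_y, p_x) ≈ 69.23°.

≈ (57°N, 69°E)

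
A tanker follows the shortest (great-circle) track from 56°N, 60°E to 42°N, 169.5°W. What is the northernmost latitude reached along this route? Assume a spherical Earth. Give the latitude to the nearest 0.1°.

≈ 70.8°N

The great circle lies in the plane with unit normal n̂ = (p₁ × p₂)/|p₁ × p₂|.
Here n̂_z ≈ +0.330; the vertex latitude is φ_max = arccos|n̂_z| ≈ 70.8°.
Check via Clairaut: cos φ_max = |cos φ₁| · sin C = cos(56.0°)·sin(36.1°) ≈ 0.330, again giving ≈ 70.8°.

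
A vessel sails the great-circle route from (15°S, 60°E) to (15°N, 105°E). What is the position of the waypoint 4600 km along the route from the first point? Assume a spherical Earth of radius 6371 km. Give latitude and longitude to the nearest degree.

Convert each endpoint to a unit vector on the sphere (x = cos φ cos λ, y = cos φ sin λ, z = sin φ).
The central angle between the endpoints is δ = arccos(p₁·p₂) ≈ 0.936 rad (53.6°). The total great-circle distance is δ·R ≈ 0.936 × 6371 ≈ 5965 km, so the target fraction is f = 4600/5965 ≈ 0.771.
Interpolate at f ≈ 0.771 with slerp weights a = sin((1−f)δ)/sin δ ≈ 0.264, b = sin(fδ)/sin δ ≈ 0.821.
p = a·p₁ + b·p₂ ≈ (-0.078, 0.987, 0.144); φ = arcsin(p_z) ≈ 8.28°, λ = atan2(p_y, p_x) ≈ 94.50°.

≈ (8°N, 94°E)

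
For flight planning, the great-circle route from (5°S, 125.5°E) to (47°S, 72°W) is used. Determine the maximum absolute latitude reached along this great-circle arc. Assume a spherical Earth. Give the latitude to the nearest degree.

≈ 75°S

The great circle lies in the plane with unit normal n̂ = (p₁ × p₂)/|p₁ × p₂|.
Here n̂_z ≈ +0.252; the vertex latitude is φ_max = arccos|n̂_z| ≈ 75.4°.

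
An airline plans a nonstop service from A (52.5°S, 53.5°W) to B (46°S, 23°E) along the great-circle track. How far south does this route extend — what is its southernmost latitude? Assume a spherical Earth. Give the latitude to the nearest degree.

≈ 56°S

The great circle lies in the plane with unit normal n̂ = (p₁ × p₂)/|p₁ × p₂|.
Here n̂_z ≈ +0.554; the vertex latitude is φ_max = arccos|n̂_z| ≈ 56.4°.
Check via Clairaut: cos φ_max = |cos φ₁| · sin C = cos(52.5°)·sin(114.6°) ≈ 0.554, again giving ≈ 56.4°.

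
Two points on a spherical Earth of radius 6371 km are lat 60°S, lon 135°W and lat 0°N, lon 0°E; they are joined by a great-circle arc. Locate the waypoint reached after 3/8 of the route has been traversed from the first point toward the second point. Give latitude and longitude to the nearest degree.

≈ lat 60°S, lon 45°W

From cos δ = sin φ₁ sin φ₂ + cos φ₁ cos φ₂ cos Δλ, the central angle is δ ≈ 1.932 rad (110.7°).
Interpolate at f = 3/8 with slerp weights a = sin((1−f)δ)/sin δ ≈ 0.999, b = sin(fδ)/sin δ ≈ 0.709.
p = a·p₁ + b·p₂ ≈ (0.355, -0.353, -0.865); φ = arcsin(p_z) ≈ -59.93°, λ = atan2(p_y, p_x) ≈ -44.84°.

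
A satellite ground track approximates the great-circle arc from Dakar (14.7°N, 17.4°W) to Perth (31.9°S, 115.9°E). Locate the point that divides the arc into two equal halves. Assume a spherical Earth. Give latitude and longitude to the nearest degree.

≈ 21°S, 41°E

Write both endpoints as unit vectors p₁, p₂ with components (cos φ cos λ, cos φ sin λ, sin φ).
The central angle between the endpoints is δ = arccos(p₁·p₂) ≈ 2.342 rad (134.2°).
Interpolate at f = 1/2 with slerp weights a = sin((1−f)δ)/sin δ ≈ 1.285, b = sin(fδ)/sin δ ≈ 1.285.
p = a·p₁ + b·p₂ ≈ (0.710, 0.610, -0.353); φ = arcsin(p_z) ≈ -20.67°, λ = atan2(p_y, p_x) ≈ 40.67°.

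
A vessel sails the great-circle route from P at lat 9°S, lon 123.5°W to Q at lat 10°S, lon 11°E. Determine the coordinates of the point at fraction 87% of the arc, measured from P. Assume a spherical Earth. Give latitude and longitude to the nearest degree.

≈ lat 16°S, lon 5°W

From cos δ = sin φ₁ sin φ₂ + cos φ₁ cos φ₂ cos Δλ, the central angle is δ ≈ 2.284 rad (130.9°).
Interpolate at f = 0.87 with slerp weights a = sin((1−f)δ)/sin δ ≈ 0.387, b = sin(fδ)/sin δ ≈ 1.210.
p = a·p₁ + b·p₂ ≈ (0.958, -0.092, -0.271); φ = arcsin(p_z) ≈ -15.70°, λ = atan2(p_y, p_x) ≈ -5.45°.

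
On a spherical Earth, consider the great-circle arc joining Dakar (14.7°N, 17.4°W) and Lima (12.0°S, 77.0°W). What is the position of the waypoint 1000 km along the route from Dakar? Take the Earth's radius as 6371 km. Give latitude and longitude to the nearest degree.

≈ 11°N, 26°W

Write both endpoints as unit vectors p₁, p₂ with components (cos φ cos λ, cos φ sin λ, sin φ).
The central angle between the endpoints is δ = arccos(p₁·p₂) ≈ 1.131 rad (64.8°). The total great-circle distance is δ·R ≈ 1.131 × 6371 ≈ 7204 km, so the target fraction is f = 1000/7204 ≈ 0.139.
Interpolate at f ≈ 0.139 with slerp weights a = sin((1−f)δ)/sin δ ≈ 0.914, b = sin(fδ)/sin δ ≈ 0.173.
p = a·p₁ + b·p₂ ≈ (0.882, -0.429, 0.196); φ = arcsin(p_z) ≈ 11.31°, λ = atan2(p_y, p_x) ≈ -25.95°.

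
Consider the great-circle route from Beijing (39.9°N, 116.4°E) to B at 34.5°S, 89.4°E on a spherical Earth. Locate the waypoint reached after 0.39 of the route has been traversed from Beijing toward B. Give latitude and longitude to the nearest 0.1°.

≈ 11.0°N, 105.0°E

Write both endpoints as unit vectors p₁, p₂ with components (cos φ cos λ, cos φ sin λ, sin φ).
The central angle between the endpoints is δ = arccos(p₁·p₂) ≈ 1.369 rad (78.5°).
Interpolate at f = 0.39 with slerp weights a = sin((1−f)δ)/sin δ ≈ 0.757, b = sin(fδ)/sin δ ≈ 0.520.
p = a·p₁ + b·p₂ ≈ (-0.254, 0.948, 0.191); φ = arcsin(p_z) ≈ 11.02°, λ = atan2(p_y, p_x) ≈ 104.98°.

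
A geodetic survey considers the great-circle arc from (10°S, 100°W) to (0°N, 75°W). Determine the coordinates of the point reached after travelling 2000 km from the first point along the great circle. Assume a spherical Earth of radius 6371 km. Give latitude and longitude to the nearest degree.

The haversine formula gives a central angle δ ≈ 0.468 rad (26.8°) between the endpoints. The total great-circle distance is δ·R ≈ 0.468 × 6371 ≈ 2981 km, so the target fraction is f = 2000/2981 ≈ 0.671.
Interpolate at f ≈ 0.671 with slerp weights a = sin((1−f)δ)/sin δ ≈ 0.340, b = sin(fδ)/sin δ ≈ 0.685.
p = a·p₁ + b·p₂ ≈ (0.119, -0.991, -0.059); φ = arcsin(p_z) ≈ -3.38°, λ = atan2(p_y, p_x) ≈ -83.15°.

≈ (3°S, 83°W)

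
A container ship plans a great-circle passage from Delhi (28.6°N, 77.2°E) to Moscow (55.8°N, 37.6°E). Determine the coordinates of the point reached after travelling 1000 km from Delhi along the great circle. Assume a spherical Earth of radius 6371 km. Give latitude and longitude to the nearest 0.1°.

≈ 35.9°N, 70.9°E

Write both endpoints as unit vectors p₁, p₂ with components (cos φ cos λ, cos φ sin λ, sin φ).
The central angle between the endpoints is δ = arccos(p₁·p₂) ≈ 0.682 rad (39.1°). The total great-circle distance is δ·R ≈ 0.682 × 6371 ≈ 4347 km, so the target fraction is f = 1000/4347 ≈ 0.230.
Interpolate at f ≈ 0.230 with slerp weights a = sin((1−f)δ)/sin δ ≈ 0.795, b = sin(fδ)/sin δ ≈ 0.248.
p = a·p₁ + b·p₂ ≈ (0.265, 0.766, 0.586); φ = arcsin(p_z) ≈ 35.86°, λ = atan2(p_y, p_x) ≈ 70.91°.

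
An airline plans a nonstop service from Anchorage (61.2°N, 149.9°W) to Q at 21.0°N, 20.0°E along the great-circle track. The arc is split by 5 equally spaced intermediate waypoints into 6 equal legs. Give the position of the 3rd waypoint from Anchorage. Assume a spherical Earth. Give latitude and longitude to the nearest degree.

Write both endpoints as unit vectors p₁, p₂ with components (cos φ cos λ, cos φ sin λ, sin φ).
The central angle between the endpoints is δ = arccos(p₁·p₂) ≈ 1.700 rad (97.4°).
Interpolate at f = 3/6 with slerp weights a = sin((1−f)δ)/sin δ ≈ 0.758, b = sin(fδ)/sin δ ≈ 0.758.
p = a·p₁ + b·p₂ ≈ (0.349, 0.059, 0.935); φ = arcsin(p_z) ≈ 69.28°, λ = atan2(p_y, p_x) ≈ 9.58°.

≈ 69°N, 10°E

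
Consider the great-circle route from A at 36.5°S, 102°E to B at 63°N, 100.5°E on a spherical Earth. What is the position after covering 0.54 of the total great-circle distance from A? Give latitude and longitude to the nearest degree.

≈ 17°N, 101°E

Write both endpoints as unit vectors p₁, p₂ with components (cos φ cos λ, cos φ sin λ, sin φ).
The central angle between the endpoints is δ = arccos(p₁·p₂) ≈ 1.737 rad (99.5°).
Interpolate at f = 0.54 with slerp weights a = sin((1−f)δ)/sin δ ≈ 0.727, b = sin(fδ)/sin δ ≈ 0.818.
p = a·p₁ + b·p₂ ≈ (-0.189, 0.936, 0.296); φ = arcsin(p_z) ≈ 17.23°, λ = atan2(p_y, p_x) ≈ 101.42°.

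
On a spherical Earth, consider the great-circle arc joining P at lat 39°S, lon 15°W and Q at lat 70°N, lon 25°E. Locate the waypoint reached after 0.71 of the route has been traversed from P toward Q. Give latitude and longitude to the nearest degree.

≈ lat 39°N, lon 3°E

The haversine formula gives a central angle δ ≈ 1.969 rad (112.8°) between the endpoints.
Interpolate at f = 0.71 with slerp weights a = sin((1−f)δ)/sin δ ≈ 0.586, b = sin(fδ)/sin δ ≈ 1.069.
p = a·p₁ + b·p₂ ≈ (0.771, 0.037, 0.635); φ = arcsin(p_z) ≈ 39.44°, λ = atan2(p_y, p_x) ≈ 2.71°.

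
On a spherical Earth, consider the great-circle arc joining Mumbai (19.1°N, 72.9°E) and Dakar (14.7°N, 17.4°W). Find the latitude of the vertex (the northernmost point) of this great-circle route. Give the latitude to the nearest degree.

The great circle lies in the plane with unit normal n̂ = (p₁ × p₂)/|p₁ × p₂|.
Here n̂_z ≈ -0.917; the vertex latitude is φ_max = arccos|n̂_z| ≈ 23.5°.
Check via Clairaut: cos φ_max = |cos φ₁| · sin C = cos(19.1°)·sin(76.0°) ≈ 0.917, again giving ≈ 23.5°.

≈ 24°N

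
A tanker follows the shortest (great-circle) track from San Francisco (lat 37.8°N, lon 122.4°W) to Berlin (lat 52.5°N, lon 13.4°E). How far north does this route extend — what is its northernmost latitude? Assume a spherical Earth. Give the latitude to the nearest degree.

≈ 70°N

The great circle lies in the plane with unit normal n̂ = (p₁ × p₂)/|p₁ × p₂|.
Here n̂_z ≈ +0.339; the vertex latitude is φ_max = arccos|n̂_z| ≈ 70.2°.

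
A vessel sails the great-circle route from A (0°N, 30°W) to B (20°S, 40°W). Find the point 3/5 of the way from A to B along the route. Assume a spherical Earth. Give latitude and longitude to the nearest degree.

Write both endpoints as unit vectors p₁, p₂ with components (cos φ cos λ, cos φ sin λ, sin φ).
The central angle between the endpoints is δ = arccos(p₁·p₂) ≈ 0.389 rad (22.3°).
Interpolate at f = 3/5 with slerp weights a = sin((1−f)δ)/sin δ ≈ 0.409, b = sin(fδ)/sin δ ≈ 0.610.
p = a·p₁ + b·p₂ ≈ (0.793, -0.573, -0.209); φ = arcsin(p_z) ≈ -12.04°, λ = atan2(p_y, p_x) ≈ -35.84°.

≈ (12°S, 36°W)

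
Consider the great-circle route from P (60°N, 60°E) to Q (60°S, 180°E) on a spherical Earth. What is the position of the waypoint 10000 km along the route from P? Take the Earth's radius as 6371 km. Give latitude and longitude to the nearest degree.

From cos δ = sin φ₁ sin φ₂ + cos φ₁ cos φ₂ cos Δλ, the central angle is δ ≈ 2.636 rad (151.0°). The total great-circle distance is δ·R ≈ 2.636 × 6371 ≈ 16795 km, so the target fraction is f = 10000/16795 ≈ 0.595.
Interpolate at f ≈ 0.595 with slerp weights a = sin((1−f)δ)/sin δ ≈ 1.809, b = sin(fδ)/sin δ ≈ 2.066.
p = a·p₁ + b·p₂ ≈ (-0.581, 0.783, -0.223); φ = arcsin(p_z) ≈ -12.86°, λ = atan2(p_y, p_x) ≈ 126.55°.

≈ (13°S, 127°E)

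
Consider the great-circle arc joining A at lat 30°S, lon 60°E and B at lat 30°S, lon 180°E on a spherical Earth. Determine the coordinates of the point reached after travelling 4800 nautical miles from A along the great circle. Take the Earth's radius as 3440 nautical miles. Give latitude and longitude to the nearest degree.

≈ lat 40°S, lon 163°E

From cos δ = sin φ₁ sin φ₂ + cos φ₁ cos φ₂ cos Δλ, the central angle is δ ≈ 1.696 rad (97.2°). The total great-circle distance is δ·R ≈ 1.696 × 3440 ≈ 5835 nmi, so the target fraction is f = 4800/5835 ≈ 0.823.
Interpolate at f ≈ 0.823 with slerp weights a = sin((1−f)δ)/sin δ ≈ 0.299, b = sin(fδ)/sin δ ≈ 0.992.
p = a·p₁ + b·p₂ ≈ (-0.730, 0.224, -0.646); φ = arcsin(p_z) ≈ -40.20°, λ = atan2(p_y, p_x) ≈ 162.95°.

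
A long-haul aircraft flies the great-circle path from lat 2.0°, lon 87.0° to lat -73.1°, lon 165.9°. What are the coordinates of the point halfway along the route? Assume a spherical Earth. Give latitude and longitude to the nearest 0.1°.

Write both endpoints as unit vectors p₁, p₂ with components (cos φ cos λ, cos φ sin λ, sin φ).
The central angle between the endpoints is δ = arccos(p₁·p₂) ≈ 1.548 rad (88.7°).
Interpolate at f = 1/2 with slerp weights a = sin((1−f)δ)/sin δ ≈ 0.699, b = sin(fδ)/sin δ ≈ 0.699.
p = a·p₁ + b·p₂ ≈ (-0.161, 0.747, -0.645); φ = arcsin(p_z) ≈ -40.14°, λ = atan2(p_y, p_x) ≈ 102.13°.

≈ lat -40.1°, lon 102.1°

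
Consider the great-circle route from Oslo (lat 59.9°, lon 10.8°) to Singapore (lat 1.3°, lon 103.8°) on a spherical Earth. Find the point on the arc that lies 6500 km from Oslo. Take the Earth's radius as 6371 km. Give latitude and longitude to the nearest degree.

Convert each endpoint to a unit vector on the sphere (x = cos φ cos λ, y = cos φ sin λ, z = sin φ).
The central angle between the endpoints is δ = arccos(p₁·p₂) ≈ 1.577 rad (90.4°). The total great-circle distance is δ·R ≈ 1.577 × 6371 ≈ 10050 km, so the target fraction is f = 6500/10050 ≈ 0.647.
Interpolate at f ≈ 0.647 with slerp weights a = sin((1−f)δ)/sin δ ≈ 0.529, b = sin(fδ)/sin δ ≈ 0.852.
p = a·p₁ + b·p₂ ≈ (0.057, 0.877, 0.477); φ = arcsin(p_z) ≈ 28.48°, λ = atan2(p_y, p_x) ≈ 86.27°.

≈ lat 28°, lon 86°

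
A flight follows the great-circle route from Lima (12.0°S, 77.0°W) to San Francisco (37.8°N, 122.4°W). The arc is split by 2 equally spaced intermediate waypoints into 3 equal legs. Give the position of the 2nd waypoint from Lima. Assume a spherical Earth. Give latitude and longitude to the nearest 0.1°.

Write both endpoints as unit vectors p₁, p₂ with components (cos φ cos λ, cos φ sin λ, sin φ).
The central angle between the endpoints is δ = arccos(p₁·p₂) ≈ 1.143 rad (65.5°).
Interpolate at f = 2/3 with slerp weights a = sin((1−f)δ)/sin δ ≈ 0.409, b = sin(fδ)/sin δ ≈ 0.759.
p = a·p₁ + b·p₂ ≈ (-0.231, -0.896, 0.380); φ = arcsin(p_z) ≈ 22.34°, λ = atan2(p_y, p_x) ≈ -104.48°.

≈ 22.3°N, 104.5°W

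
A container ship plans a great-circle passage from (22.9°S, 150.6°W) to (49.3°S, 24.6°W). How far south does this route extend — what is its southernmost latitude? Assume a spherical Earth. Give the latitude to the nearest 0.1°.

≈ 60.9°S

The great circle lies in the plane with unit normal n̂ = (p₁ × p₂)/|p₁ × p₂|.
Here n̂_z ≈ +0.487; the vertex latitude is φ_max = arccos|n̂_z| ≈ 60.9°.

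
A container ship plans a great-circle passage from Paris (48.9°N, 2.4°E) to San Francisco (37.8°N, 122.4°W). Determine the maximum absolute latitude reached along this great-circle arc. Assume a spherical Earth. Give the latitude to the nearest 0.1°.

≈ 64.4°N

The great circle lies in the plane with unit normal n̂ = (p₁ × p₂)/|p₁ × p₂|.
Here n̂_z ≈ -0.432; the vertex latitude is φ_max = arccos|n̂_z| ≈ 64.4°.
Check via Clairaut: cos φ_max = |cos φ₁| · sin C = cos(48.9°)·sin(41.1°) ≈ 0.432, again giving ≈ 64.4°.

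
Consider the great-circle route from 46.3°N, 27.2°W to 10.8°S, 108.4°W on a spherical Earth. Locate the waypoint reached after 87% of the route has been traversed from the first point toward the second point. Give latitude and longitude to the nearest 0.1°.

≈ 2.0°S, 100.3°W

Write both endpoints as unit vectors p₁, p₂ with components (cos φ cos λ, cos φ sin λ, sin φ).
The central angle between the endpoints is δ = arccos(p₁·p₂) ≈ 1.602 rad (91.8°).
Interpolate at f = 0.87 with slerp weights a = sin((1−f)δ)/sin δ ≈ 0.207, b = sin(fδ)/sin δ ≈ 0.985.
p = a·p₁ + b·p₂ ≈ (-0.178, -0.983, -0.035); φ = arcsin(p_z) ≈ -2.00°, λ = atan2(p_y, p_x) ≈ -100.27°.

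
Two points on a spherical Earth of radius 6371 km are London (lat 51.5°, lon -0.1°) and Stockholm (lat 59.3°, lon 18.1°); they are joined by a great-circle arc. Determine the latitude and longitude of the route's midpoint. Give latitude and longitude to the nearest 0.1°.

From cos δ = sin φ₁ sin φ₂ + cos φ₁ cos φ₂ cos Δλ, the central angle is δ ≈ 0.225 rad (12.9°).
Interpolate at f = 1/2 with slerp weights a = sin((1−f)δ)/sin δ ≈ 0.503, b = sin(fδ)/sin δ ≈ 0.503.
p = a·p₁ + b·p₂ ≈ (0.557, 0.079, 0.826); φ = arcsin(p_z) ≈ 55.74°, λ = atan2(p_y, p_x) ≈ 8.09°.

≈ lat 55.7°, lon 8.1°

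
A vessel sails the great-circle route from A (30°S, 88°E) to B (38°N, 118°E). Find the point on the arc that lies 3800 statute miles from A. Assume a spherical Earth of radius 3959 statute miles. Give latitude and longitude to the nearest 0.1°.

≈ (21.1°N, 109.1°E)

Convert each endpoint to a unit vector on the sphere (x = cos φ cos λ, y = cos φ sin λ, z = sin φ).
The central angle between the endpoints is δ = arccos(p₁·p₂) ≈ 1.284 rad (73.6°). The total great-circle distance is δ·R ≈ 1.284 × 3959 ≈ 5082 mi, so the target fraction is f = 3800/5082 ≈ 0.748.
Interpolate at f ≈ 0.748 with slerp weights a = sin((1−f)δ)/sin δ ≈ 0.332, b = sin(fδ)/sin δ ≈ 0.854.
p = a·p₁ + b·p₂ ≈ (-0.306, 0.881, 0.360); φ = arcsin(p_z) ≈ 21.09°, λ = atan2(p_y, p_x) ≈ 109.14°.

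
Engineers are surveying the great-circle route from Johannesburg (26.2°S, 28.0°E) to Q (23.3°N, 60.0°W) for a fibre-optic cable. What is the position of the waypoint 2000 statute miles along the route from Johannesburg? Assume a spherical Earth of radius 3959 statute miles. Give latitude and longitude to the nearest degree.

Write both endpoints as unit vectors p₁, p₂ with components (cos φ cos λ, cos φ sin λ, sin φ).
The central angle between the endpoints is δ = arccos(p₁·p₂) ≈ 1.717 rad (98.4°). The total great-circle distance is δ·R ≈ 1.717 × 3959 ≈ 6798 mi, so the target fraction is f = 2000/6798 ≈ 0.294.
Interpolate at f ≈ 0.294 with slerp weights a = sin((1−f)δ)/sin δ ≈ 0.946, b = sin(fδ)/sin δ ≈ 0.489.
p = a·p₁ + b·p₂ ≈ (0.974, 0.010, -0.224); φ = arcsin(p_z) ≈ -12.97°, λ = atan2(p_y, p_x) ≈ 0.56°.

≈ (13°S, 1°E)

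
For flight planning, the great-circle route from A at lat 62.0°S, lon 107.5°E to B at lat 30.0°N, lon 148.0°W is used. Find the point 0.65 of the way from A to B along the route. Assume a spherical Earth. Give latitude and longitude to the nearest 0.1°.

≈ lat 7.5°S, lon 169.9°W

From cos δ = sin φ₁ sin φ₂ + cos φ₁ cos φ₂ cos Δλ, the central angle is δ ≈ 2.145 rad (122.9°).
Interpolate at f = 0.65 with slerp weights a = sin((1−f)δ)/sin δ ≈ 0.813, b = sin(fδ)/sin δ ≈ 1.173.
p = a·p₁ + b·p₂ ≈ (-0.976, -0.174, -0.131); φ = arcsin(p_z) ≈ -7.54°, λ = atan2(p_y, p_x) ≈ -169.87°.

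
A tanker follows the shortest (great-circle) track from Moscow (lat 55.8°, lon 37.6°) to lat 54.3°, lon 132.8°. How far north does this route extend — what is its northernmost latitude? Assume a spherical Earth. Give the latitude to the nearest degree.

≈ 65°

The great circle lies in the plane with unit normal n̂ = (p₁ × p₂)/|p₁ × p₂|.
Here n̂_z ≈ +0.426; the vertex latitude is φ_max = arccos|n̂_z| ≈ 64.8°.
Check via Clairaut: cos φ_max = |cos φ₁| · sin C = cos(55.8°)·sin(49.3°) ≈ 0.426, again giving ≈ 64.8°.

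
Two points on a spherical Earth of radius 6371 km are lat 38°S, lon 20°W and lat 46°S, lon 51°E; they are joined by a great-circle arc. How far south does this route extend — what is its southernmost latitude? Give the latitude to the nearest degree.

The great circle lies in the plane with unit normal n̂ = (p₁ × p₂)/|p₁ × p₂|.
Here n̂_z ≈ +0.660; the vertex latitude is φ_max = arccos|n̂_z| ≈ 48.7°.

≈ 49°S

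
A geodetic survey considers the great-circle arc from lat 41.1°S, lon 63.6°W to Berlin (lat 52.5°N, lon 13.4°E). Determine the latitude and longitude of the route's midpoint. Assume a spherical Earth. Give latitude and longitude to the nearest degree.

≈ lat 7°N, lon 30°W

Convert each endpoint to a unit vector on the sphere (x = cos φ cos λ, y = cos φ sin λ, z = sin φ).
The central angle between the endpoints is δ = arccos(p₁·p₂) ≈ 2.002 rad (114.7°).
Interpolate at f = 1/2 with slerp weights a = sin((1−f)δ)/sin δ ≈ 0.927, b = sin(fδ)/sin δ ≈ 0.927.
p = a·p₁ + b·p₂ ≈ (0.860, -0.495, 0.126); φ = arcsin(p_z) ≈ 7.24°, λ = atan2(p_y, p_x) ≈ -29.93°.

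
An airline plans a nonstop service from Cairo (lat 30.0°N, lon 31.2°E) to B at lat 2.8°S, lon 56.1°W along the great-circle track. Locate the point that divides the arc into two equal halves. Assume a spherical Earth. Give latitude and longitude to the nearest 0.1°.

≈ lat 18.4°N, lon 16.3°W

Write both endpoints as unit vectors p₁, p₂ with components (cos φ cos λ, cos φ sin λ, sin φ).
The central angle between the endpoints is δ = arccos(p₁·p₂) ≈ 1.554 rad (89.1°).
Interpolate at f = 1/2 with slerp weights a = sin((1−f)δ)/sin δ ≈ 0.701, b = sin(fδ)/sin δ ≈ 0.701.
p = a·p₁ + b·p₂ ≈ (0.910, -0.267, 0.316); φ = arcsin(p_z) ≈ 18.45°, λ = atan2(p_y, p_x) ≈ -16.34°.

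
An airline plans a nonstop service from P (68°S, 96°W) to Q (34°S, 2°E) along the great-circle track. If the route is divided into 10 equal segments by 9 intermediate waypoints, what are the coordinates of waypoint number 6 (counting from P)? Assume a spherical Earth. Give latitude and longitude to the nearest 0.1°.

≈ (55.3°S, 16.0°W)

Write both endpoints as unit vectors p₁, p₂ with components (cos φ cos λ, cos φ sin λ, sin φ).
The central angle between the endpoints is δ = arccos(p₁·p₂) ≈ 1.076 rad (61.6°).
Interpolate at f = 6/10 with slerp weights a = sin((1−f)δ)/sin δ ≈ 0.474, b = sin(fδ)/sin δ ≈ 0.684.
p = a·p₁ + b·p₂ ≈ (0.548, -0.157, -0.822); φ = arcsin(p_z) ≈ -55.26°, λ = atan2(p_y, p_x) ≈ -15.97°.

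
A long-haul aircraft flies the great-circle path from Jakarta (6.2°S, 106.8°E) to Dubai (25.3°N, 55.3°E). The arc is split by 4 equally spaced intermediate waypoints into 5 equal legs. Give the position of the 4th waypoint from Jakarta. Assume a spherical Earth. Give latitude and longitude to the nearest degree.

Convert each endpoint to a unit vector on the sphere (x = cos φ cos λ, y = cos φ sin λ, z = sin φ).
The central angle between the endpoints is δ = arccos(p₁·p₂) ≈ 1.032 rad (59.1°).
Interpolate at f = 4/5 with slerp weights a = sin((1−f)δ)/sin δ ≈ 0.239, b = sin(fδ)/sin δ ≈ 0.856.
p = a·p₁ + b·p₂ ≈ (0.372, 0.864, 0.340); φ = arcsin(p_z) ≈ 19.88°, λ = atan2(p_y, p_x) ≈ 66.69°.

≈ (20°N, 67°E)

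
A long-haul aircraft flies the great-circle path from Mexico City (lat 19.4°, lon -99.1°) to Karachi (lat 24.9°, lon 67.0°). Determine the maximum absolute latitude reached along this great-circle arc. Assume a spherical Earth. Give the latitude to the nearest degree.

The great circle lies in the plane with unit normal n̂ = (p₁ × p₂)/|p₁ × p₂|.
Here n̂_z ≈ +0.284; the vertex latitude is φ_max = arccos|n̂_z| ≈ 73.5°.
Check via Clairaut: cos φ_max = |cos φ₁| · sin C = cos(19.4°)·sin(17.5°) ≈ 0.284, again giving ≈ 73.5°.

≈ 73°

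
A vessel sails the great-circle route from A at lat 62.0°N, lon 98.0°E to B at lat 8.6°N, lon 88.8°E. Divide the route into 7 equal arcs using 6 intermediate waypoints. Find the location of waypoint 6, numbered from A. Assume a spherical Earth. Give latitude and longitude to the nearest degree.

≈ lat 16°N, lon 90°E

From cos δ = sin φ₁ sin φ₂ + cos φ₁ cos φ₂ cos Δλ, the central angle is δ ≈ 0.939 rad (53.8°).
Interpolate at f = 6/7 with slerp weights a = sin((1−f)δ)/sin δ ≈ 0.166, b = sin(fδ)/sin δ ≈ 0.893.
p = a·p₁ + b·p₂ ≈ (0.008, 0.960, 0.280); φ = arcsin(p_z) ≈ 16.26°, λ = atan2(p_y, p_x) ≈ 89.54°.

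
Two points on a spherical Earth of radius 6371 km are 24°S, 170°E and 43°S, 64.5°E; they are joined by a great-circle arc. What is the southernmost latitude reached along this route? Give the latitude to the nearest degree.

The great circle lies in the plane with unit normal n̂ = (p₁ × p₂)/|p₁ × p₂|.
Here n̂_z ≈ -0.647; the vertex latitude is φ_max = arccos|n̂_z| ≈ 49.7°.

≈ 50°S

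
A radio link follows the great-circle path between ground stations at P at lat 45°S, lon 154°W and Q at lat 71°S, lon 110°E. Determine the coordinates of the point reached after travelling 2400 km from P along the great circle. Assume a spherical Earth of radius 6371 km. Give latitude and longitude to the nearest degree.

Write both endpoints as unit vectors p₁, p₂ with components (cos φ cos λ, cos φ sin λ, sin φ).
The central angle between the endpoints is δ = arccos(p₁·p₂) ≈ 0.870 rad (49.9°). The total great-circle distance is δ·R ≈ 0.870 × 6371 ≈ 5545 km, so the target fraction is f = 2400/5545 ≈ 0.433.
Interpolate at f ≈ 0.433 with slerp weights a = sin((1−f)δ)/sin δ ≈ 0.620, b = sin(fδ)/sin δ ≈ 0.481.
p = a·p₁ + b·p₂ ≈ (-0.447, -0.045, -0.893); φ = arcsin(p_z) ≈ -63.27°, λ = atan2(p_y, p_x) ≈ -174.27°.

≈ lat 63°S, lon 174°W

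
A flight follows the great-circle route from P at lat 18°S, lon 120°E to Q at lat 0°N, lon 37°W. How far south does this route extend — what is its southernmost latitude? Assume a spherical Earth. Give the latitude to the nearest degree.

The great circle lies in the plane with unit normal n̂ = (p₁ × p₂)/|p₁ × p₂|.
Here n̂_z ≈ -0.769; the vertex latitude is φ_max = arccos|n̂_z| ≈ 39.7°.
Check via Clairaut: cos φ_max = |cos φ₁| · sin C = cos(18.0°)·sin(126.1°) ≈ 0.769, again giving ≈ 39.7°.

≈ 40°S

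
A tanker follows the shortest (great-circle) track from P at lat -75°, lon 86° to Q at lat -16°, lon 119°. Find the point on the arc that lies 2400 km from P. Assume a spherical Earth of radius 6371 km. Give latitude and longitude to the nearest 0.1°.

The haversine formula gives a central angle δ ≈ 1.076 rad (61.6°) between the endpoints. The total great-circle distance is δ·R ≈ 1.076 × 6371 ≈ 6855 km, so the target fraction is f = 2400/6855 ≈ 0.350.
Interpolate at f ≈ 0.350 with slerp weights a = sin((1−f)δ)/sin δ ≈ 0.731, b = sin(fδ)/sin δ ≈ 0.418.
p = a·p₁ + b·p₂ ≈ (-0.182, 0.540, -0.822); φ = arcsin(p_z) ≈ -55.25°, λ = atan2(p_y, p_x) ≈ 108.58°.

≈ lat -55.3°, lon 108.6°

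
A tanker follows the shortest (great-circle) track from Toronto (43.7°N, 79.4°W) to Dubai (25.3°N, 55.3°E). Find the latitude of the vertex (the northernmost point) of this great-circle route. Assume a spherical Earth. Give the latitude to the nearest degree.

≈ 62°N

The great circle lies in the plane with unit normal n̂ = (p₁ × p₂)/|p₁ × p₂|.
Here n̂_z ≈ +0.471; the vertex latitude is φ_max = arccos|n̂_z| ≈ 61.9°.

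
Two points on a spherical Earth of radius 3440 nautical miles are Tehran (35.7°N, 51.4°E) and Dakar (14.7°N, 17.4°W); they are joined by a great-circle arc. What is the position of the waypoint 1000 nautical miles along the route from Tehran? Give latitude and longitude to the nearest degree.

Write both endpoints as unit vectors p₁, p₂ with components (cos φ cos λ, cos φ sin λ, sin φ).
The central angle between the endpoints is δ = arccos(p₁·p₂) ≈ 1.124 rad (64.4°). The total great-circle distance is δ·R ≈ 1.124 × 3440 ≈ 3866 nmi, so the target fraction is f = 1000/3866 ≈ 0.259.
Interpolate at f ≈ 0.259 with slerp weights a = sin((1−f)δ)/sin δ ≈ 0.821, b = sin(fδ)/sin δ ≈ 0.318.
p = a·p₁ + b·p₂ ≈ (0.709, 0.429, 0.560); φ = arcsin(p_z) ≈ 34.03°, λ = atan2(p_y, p_x) ≈ 31.17°.

≈ 34°N, 31°E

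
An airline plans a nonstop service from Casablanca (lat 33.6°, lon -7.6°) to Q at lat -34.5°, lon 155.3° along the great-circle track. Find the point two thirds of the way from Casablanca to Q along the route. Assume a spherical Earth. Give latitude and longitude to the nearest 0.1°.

Convert each endpoint to a unit vector on the sphere (x = cos φ cos λ, y = cos φ sin λ, z = sin φ).
The central angle between the endpoints is δ = arccos(p₁·p₂) ≈ 2.894 rad (165.8°).
Interpolate at f = 2/3 with slerp weights a = sin((1−f)δ)/sin δ ≈ 3.355, b = sin(fδ)/sin δ ≈ 3.823.
p = a·p₁ + b·p₂ ≈ (-0.092, 0.947, -0.308); φ = arcsin(p_z) ≈ -17.96°, λ = atan2(p_y, p_x) ≈ 95.55°.

≈ lat -18.0°, lon 95.6°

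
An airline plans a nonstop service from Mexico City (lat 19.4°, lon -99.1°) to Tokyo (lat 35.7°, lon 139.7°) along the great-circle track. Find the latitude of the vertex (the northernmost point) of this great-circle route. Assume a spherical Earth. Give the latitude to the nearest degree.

The great circle lies in the plane with unit normal n̂ = (p₁ × p₂)/|p₁ × p₂|.
Here n̂_z ≈ -0.669; the vertex latitude is φ_max = arccos|n̂_z| ≈ 48.0°.
Check via Clairaut: cos φ_max = |cos φ₁| · sin C = cos(19.4°)·sin(45.2°) ≈ 0.669, again giving ≈ 48.0°.

≈ 48°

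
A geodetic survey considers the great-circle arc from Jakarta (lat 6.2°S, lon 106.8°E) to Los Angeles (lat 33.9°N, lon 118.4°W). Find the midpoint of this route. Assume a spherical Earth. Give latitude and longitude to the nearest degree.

≈ lat 32°N, lon 162°E

The haversine formula gives a central angle δ ≈ 2.267 rad (129.9°) between the endpoints.
Interpolate at f = 1/2 with slerp weights a = sin((1−f)δ)/sin δ ≈ 1.181, b = sin(fδ)/sin δ ≈ 1.181.
p = a·p₁ + b·p₂ ≈ (-0.806, 0.262, 0.531); φ = arcsin(p_z) ≈ 32.09°, λ = atan2(p_y, p_x) ≈ 162.00°.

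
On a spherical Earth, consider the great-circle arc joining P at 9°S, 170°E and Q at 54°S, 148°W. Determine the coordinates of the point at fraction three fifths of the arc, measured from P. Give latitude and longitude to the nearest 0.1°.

≈ 37.7°S, 170.6°W

The haversine formula gives a central angle δ ≈ 0.979 rad (56.1°) between the endpoints.
Interpolate at f = 3/5 with slerp weights a = sin((1−f)δ)/sin δ ≈ 0.460, b = sin(fδ)/sin δ ≈ 0.668.
p = a·p₁ + b·p₂ ≈ (-0.780, -0.129, -0.612); φ = arcsin(p_z) ≈ -37.74°, λ = atan2(p_y, p_x) ≈ -170.60°.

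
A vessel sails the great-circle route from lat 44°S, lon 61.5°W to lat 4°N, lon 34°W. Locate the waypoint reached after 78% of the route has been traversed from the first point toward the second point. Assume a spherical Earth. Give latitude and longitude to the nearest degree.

≈ lat 7°S, lon 39°W

Convert each endpoint to a unit vector on the sphere (x = cos φ cos λ, y = cos φ sin λ, z = sin φ).
The central angle between the endpoints is δ = arccos(p₁·p₂) ≈ 0.942 rad (54.0°).
Interpolate at f = 0.78 with slerp weights a = sin((1−f)δ)/sin δ ≈ 0.254, b = sin(fδ)/sin δ ≈ 0.829.
p = a·p₁ + b·p₂ ≈ (0.773, -0.623, -0.119); φ = arcsin(p_z) ≈ -6.83°, λ = atan2(p_y, p_x) ≈ -38.88°.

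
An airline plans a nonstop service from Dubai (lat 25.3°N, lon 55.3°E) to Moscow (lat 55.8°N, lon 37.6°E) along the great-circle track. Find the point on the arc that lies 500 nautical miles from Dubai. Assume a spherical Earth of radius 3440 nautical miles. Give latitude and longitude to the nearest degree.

≈ lat 33°N, lon 52°E

The haversine formula gives a central angle δ ≈ 0.578 rad (33.1°) between the endpoints. The total great-circle distance is δ·R ≈ 0.578 × 3440 ≈ 1988 nmi, so the target fraction is f = 500/1988 ≈ 0.251.
Interpolate at f ≈ 0.251 with slerp weights a = sin((1−f)δ)/sin δ ≈ 0.767, b = sin(fδ)/sin δ ≈ 0.265.
p = a·p₁ + b·p₂ ≈ (0.513, 0.661, 0.547); φ = arcsin(p_z) ≈ 33.18°, λ = atan2(p_y, p_x) ≈ 52.20°.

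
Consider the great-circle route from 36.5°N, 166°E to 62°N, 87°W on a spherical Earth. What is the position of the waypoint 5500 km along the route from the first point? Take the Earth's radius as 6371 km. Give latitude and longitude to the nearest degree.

≈ 67°N, 123°W

From cos δ = sin φ₁ sin φ₂ + cos φ₁ cos φ₂ cos Δλ, the central angle is δ ≈ 1.143 rad (65.5°). The total great-circle distance is δ·R ≈ 1.143 × 6371 ≈ 7282 km, so the target fraction is f = 5500/7282 ≈ 0.755.
Interpolate at f ≈ 0.755 with slerp weights a = sin((1−f)δ)/sin δ ≈ 0.303, b = sin(fδ)/sin δ ≈ 0.835.
p = a·p₁ + b·p₂ ≈ (-0.216, -0.333, 0.918); φ = arcsin(p_z) ≈ 66.63°, λ = atan2(p_y, p_x) ≈ -123.02°.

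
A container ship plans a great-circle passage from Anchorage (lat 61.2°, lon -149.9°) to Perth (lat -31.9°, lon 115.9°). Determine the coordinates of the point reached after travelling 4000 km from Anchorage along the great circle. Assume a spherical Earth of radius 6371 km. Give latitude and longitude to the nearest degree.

≈ lat 40°, lon 162°

The haversine formula gives a central angle δ ≈ 2.086 rad (119.5°) between the endpoints. The total great-circle distance is δ·R ≈ 2.086 × 6371 ≈ 13292 km, so the target fraction is f = 4000/13292 ≈ 0.301.
Interpolate at f ≈ 0.301 with slerp weights a = sin((1−f)δ)/sin δ ≈ 1.142, b = sin(fδ)/sin δ ≈ 0.675.
p = a·p₁ + b·p₂ ≈ (-0.726, 0.240, 0.644); φ = arcsin(p_z) ≈ 40.10°, λ = atan2(p_y, p_x) ≈ 161.74°.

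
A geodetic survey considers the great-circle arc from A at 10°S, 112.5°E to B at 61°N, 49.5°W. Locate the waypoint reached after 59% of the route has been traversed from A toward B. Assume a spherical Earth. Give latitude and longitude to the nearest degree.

≈ 63°N, 89°E

The haversine formula gives a central angle δ ≈ 2.222 rad (127.3°) between the endpoints.
Interpolate at f = 0.59 with slerp weights a = sin((1−f)δ)/sin δ ≈ 0.993, b = sin(fδ)/sin δ ≈ 1.215.
p = a·p₁ + b·p₂ ≈ (0.008, 0.456, 0.890); φ = arcsin(p_z) ≈ 62.88°, λ = atan2(p_y, p_x) ≈ 88.97°.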